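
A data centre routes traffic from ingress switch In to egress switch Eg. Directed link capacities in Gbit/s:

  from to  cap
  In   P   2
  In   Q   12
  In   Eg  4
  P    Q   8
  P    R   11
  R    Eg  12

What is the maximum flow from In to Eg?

6

Augment In→Eg: bottleneck 4, flow now 4.
Augment In→P→R→Eg: bottleneck 2, flow now 6.
No augmenting path remains; maximum flow = 6.
In the residual graph, reachable from In: {In, Q}.
Min-cut edges: In→P (2), In→Eg (4); capacity 2 + 4 = 6.
This cut is saturated, so no flow can exceed 6.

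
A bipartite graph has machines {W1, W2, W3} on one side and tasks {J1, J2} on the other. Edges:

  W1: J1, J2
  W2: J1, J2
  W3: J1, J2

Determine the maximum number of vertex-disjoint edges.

Unit-capacity flow: source→left, listed edges, right→sink; max matching = max flow.
Augmenting path W1→J1 (+1); matched 1.
Augmenting path W2→J2 (+1); matched 2.
No augmenting path remains; maximum matching = 2.
König certificate: {J1, J2} is a vertex cover of size 2 (every listed pair touches it), so no matching can be larger.

2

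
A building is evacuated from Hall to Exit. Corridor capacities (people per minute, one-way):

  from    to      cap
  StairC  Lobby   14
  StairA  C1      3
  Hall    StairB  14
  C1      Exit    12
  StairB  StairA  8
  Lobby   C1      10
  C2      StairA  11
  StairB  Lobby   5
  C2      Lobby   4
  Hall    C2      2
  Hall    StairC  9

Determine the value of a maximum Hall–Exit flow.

12

Augment Hall→C2→Lobby→C1→Exit: bottleneck 2, flow now 2.
Augment Hall→StairB→Lobby→C1→Exit: bottleneck 5, flow now 7.
Augment Hall→StairB→StairA→C1→Exit: bottleneck 3, flow now 10.
Augment Hall→StairC→Lobby→C1→Exit: bottleneck 2, flow now 12.
No augmenting path remains; maximum flow = 12.
In the residual graph, reachable from Hall: {Hall, C2, StairB, StairC, Lobby, StairA, C1}.
Min-cut edges: C1→Exit (12); capacity 12 = 12.
This cut is saturated, so no flow can exceed 12.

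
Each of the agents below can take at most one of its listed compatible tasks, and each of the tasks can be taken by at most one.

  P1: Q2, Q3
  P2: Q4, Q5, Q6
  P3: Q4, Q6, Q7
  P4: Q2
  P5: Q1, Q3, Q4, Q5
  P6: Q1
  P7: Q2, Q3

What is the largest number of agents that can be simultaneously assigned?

6

Unit-capacity flow: source→left, listed edges, right→sink; max matching = max flow.
Augmenting path P1→Q2 (+1); matched 1.
Augmenting path P2→Q4 (+1); matched 2.
Augmenting path P3→Q6 (+1); matched 3.
Augmenting path P5→Q1 (+1); matched 4.
Augmenting path P7→Q3 (+1); matched 5.
Augmenting path P6→Q1→P5→Q5 (+1); matched 6.
No augmenting path remains; maximum matching = 6.
König certificate: {P2, P3, P5, P6, Q2, Q3} is a vertex cover of size 6 (every listed pair touches it), so no matching can be larger.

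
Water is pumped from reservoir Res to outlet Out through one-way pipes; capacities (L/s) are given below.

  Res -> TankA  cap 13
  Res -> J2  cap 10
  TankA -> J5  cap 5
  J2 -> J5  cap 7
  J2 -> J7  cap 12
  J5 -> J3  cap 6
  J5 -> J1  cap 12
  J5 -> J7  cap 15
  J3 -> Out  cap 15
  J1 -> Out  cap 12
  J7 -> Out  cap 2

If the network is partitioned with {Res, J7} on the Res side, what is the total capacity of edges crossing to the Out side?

Edges leaving {Res, J7}: Res→TankA (13), Res→J2 (10), J7→Out (2).
Cut capacity = 13 + 10 + 2 = 25.

25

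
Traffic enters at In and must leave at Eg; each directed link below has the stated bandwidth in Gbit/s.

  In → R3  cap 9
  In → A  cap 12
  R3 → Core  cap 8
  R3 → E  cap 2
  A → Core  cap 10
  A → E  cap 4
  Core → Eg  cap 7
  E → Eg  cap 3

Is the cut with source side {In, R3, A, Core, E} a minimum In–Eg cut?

Yes — it is a minimum cut (capacity 10).

Given cut capacity: 7 + 3 = 10.
Augment In→R3→Core→Eg: bottleneck 7, flow now 7.
Augment In→R3→E→Eg: bottleneck 2, flow now 9.
Augment In→A→E→Eg: bottleneck 1, flow now 10.
No augmenting path remains; maximum flow = 10.
Cut capacity 10 equals the max flow, so it is a minimum cut.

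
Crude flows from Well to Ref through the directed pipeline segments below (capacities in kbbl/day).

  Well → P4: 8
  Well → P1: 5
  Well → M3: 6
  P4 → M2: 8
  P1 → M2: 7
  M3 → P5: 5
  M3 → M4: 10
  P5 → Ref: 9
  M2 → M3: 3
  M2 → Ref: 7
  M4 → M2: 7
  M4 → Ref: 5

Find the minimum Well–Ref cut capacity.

16

Augment Well→P4→M2→Ref: bottleneck 7, flow now 7.
Augment Well→M3→P5→Ref: bottleneck 5, flow now 12.
Augment Well→M3→M4→Ref: bottleneck 1, flow now 13.
Augment Well→P4→M2→M3→M4→Ref: bottleneck 1, flow now 14.
Augment Well→P1→M2→M3→M4→Ref: bottleneck 2, flow now 16.
No augmenting path remains; maximum flow = 16.
By max-flow min-cut, the minimum cut capacity equals the max flow.
In the residual graph, reachable from Well: {Well, P4, P1, M2}.
Min-cut edges: Well→M3 (6), M2→M3 (3), M2→Ref (7); capacity 6 + 3 + 7 = 16.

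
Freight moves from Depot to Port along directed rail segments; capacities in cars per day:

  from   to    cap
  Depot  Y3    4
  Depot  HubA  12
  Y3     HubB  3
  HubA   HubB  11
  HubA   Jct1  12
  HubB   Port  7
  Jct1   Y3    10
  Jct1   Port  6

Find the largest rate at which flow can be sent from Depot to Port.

13

Augment Depot→Y3→HubB→Port: bottleneck 3, flow now 3.
Augment Depot→HubA→HubB→Port: bottleneck 4, flow now 7.
Augment Depot→HubA→Jct1→Port: bottleneck 6, flow now 13.
No augmenting path remains; maximum flow = 13.
In the residual graph, reachable from Depot: {Depot, Y3, HubA, HubB, Jct1}.
Min-cut edges: HubB→Port (7), Jct1→Port (6); capacity 7 + 6 = 13.
This cut is saturated, so no flow can exceed 13.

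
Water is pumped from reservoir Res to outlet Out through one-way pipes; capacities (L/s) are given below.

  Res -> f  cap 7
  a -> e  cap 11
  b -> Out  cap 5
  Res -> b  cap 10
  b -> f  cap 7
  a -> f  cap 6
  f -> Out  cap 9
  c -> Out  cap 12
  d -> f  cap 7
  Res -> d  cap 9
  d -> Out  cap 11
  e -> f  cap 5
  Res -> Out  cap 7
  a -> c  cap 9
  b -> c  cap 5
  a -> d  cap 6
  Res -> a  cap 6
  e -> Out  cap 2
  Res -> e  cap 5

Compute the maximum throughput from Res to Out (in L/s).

Augment Res→Out: bottleneck 7, flow now 7.
Augment Res→b→Out: bottleneck 5, flow now 12.
Augment Res→d→Out: bottleneck 9, flow now 21.
Augment Res→e→Out: bottleneck 2, flow now 23.
Augment Res→f→Out: bottleneck 7, flow now 30.
Augment Res→a→c→Out: bottleneck 6, flow now 36.
Augment Res→b→c→Out: bottleneck 5, flow now 41.
Augment Res→e→f→Out: bottleneck 2, flow now 43.
No augmenting path remains; maximum flow = 43.
In the residual graph, reachable from Res: {Res, e, f}.
Min-cut edges: Res→a (6), Res→b (10), Res→d (9), Res→Out (7), e→Out (2), f→Out (9); capacity 6 + 10 + 9 + 7 + 2 + 9 = 43.
This cut is saturated, so no flow can exceed 43.

43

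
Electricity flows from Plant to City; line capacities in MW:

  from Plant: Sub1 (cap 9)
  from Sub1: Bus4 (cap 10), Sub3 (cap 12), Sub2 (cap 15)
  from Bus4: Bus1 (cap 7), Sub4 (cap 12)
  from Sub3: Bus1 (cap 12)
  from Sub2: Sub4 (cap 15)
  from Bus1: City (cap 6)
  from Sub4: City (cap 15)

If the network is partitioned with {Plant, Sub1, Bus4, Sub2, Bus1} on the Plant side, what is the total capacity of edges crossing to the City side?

Edges leaving {Plant, Sub1, Bus4, Sub2, Bus1}: Sub1→Sub3 (12), Bus4→Sub4 (12), Sub2→Sub4 (15), Bus1→City (6).
Cut capacity = 12 + 12 + 15 + 6 = 45.

45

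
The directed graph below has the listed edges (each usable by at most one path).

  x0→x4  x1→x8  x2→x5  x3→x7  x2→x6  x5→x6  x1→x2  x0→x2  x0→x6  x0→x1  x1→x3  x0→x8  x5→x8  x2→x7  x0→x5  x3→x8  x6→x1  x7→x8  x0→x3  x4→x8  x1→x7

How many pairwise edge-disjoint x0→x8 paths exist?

Assign every edge capacity 1; by Menger, the answer equals the max flow.
Path x0→x8 (+1); total 1.
Path x0→x1→x8 (+1); total 2.
Path x0→x3→x8 (+1); total 3.
Path x0→x4→x8 (+1); total 4.
Path x0→x5→x8 (+1); total 5.
Path x0→x2→x7→x8 (+1); total 6.
No residual x0→x8 path; max flow = 6.
Certifying cut of size 6: {x0→x4, x0→x8, x1→x8, x3→x8, x5→x8, x7→x8}.

6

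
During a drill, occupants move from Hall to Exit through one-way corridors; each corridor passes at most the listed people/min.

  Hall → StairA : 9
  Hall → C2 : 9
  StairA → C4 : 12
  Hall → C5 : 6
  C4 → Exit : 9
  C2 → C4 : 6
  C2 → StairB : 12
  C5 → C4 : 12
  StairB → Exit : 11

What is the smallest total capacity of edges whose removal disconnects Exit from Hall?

18

Augment Hall→C2→StairB→Exit: bottleneck 9, flow now 9.
Augment Hall→C5→C4→Exit: bottleneck 6, flow now 15.
Augment Hall→StairA→C4→Exit: bottleneck 3, flow now 18.
No augmenting path remains; maximum flow = 18.
By max-flow min-cut, the minimum cut capacity equals the max flow.
In the residual graph, reachable from Hall: {Hall, C5, StairA, C4}.
Min-cut edges: Hall→C2 (9), C4→Exit (9); capacity 9 + 9 = 18.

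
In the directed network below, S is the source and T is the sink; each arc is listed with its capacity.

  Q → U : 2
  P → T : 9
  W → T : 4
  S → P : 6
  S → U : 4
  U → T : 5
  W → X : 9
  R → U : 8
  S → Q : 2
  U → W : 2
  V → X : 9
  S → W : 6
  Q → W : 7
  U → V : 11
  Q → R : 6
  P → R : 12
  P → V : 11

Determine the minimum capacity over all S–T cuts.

15

Augment S→P→T: bottleneck 6, flow now 6.
Augment S→U→T: bottleneck 4, flow now 10.
Augment S→W→T: bottleneck 4, flow now 14.
Augment S→Q→U→T: bottleneck 1, flow now 15.
No augmenting path remains; maximum flow = 15.
By max-flow min-cut, the minimum cut capacity equals the max flow.
In the residual graph, reachable from S: {S, Q, R, U, V, W, X}.
Min-cut edges: S→P (6), U→T (5), W→T (4); capacity 6 + 5 + 4 = 15.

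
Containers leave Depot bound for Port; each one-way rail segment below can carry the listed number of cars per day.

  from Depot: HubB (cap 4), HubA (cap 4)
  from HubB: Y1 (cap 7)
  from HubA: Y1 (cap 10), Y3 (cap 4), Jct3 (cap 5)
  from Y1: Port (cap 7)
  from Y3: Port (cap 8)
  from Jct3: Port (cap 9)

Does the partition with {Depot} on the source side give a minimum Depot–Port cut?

Yes — it is a minimum cut (capacity 8).

Given cut capacity: 4 + 4 = 8.
Augment Depot→HubB→Y1→Port: bottleneck 4, flow now 4.
Augment Depot→HubA→Y1→Port: bottleneck 3, flow now 7.
Augment Depot→HubA→Y3→Port: bottleneck 1, flow now 8.
No augmenting path remains; maximum flow = 8.
Cut capacity 8 equals the max flow, so it is a minimum cut.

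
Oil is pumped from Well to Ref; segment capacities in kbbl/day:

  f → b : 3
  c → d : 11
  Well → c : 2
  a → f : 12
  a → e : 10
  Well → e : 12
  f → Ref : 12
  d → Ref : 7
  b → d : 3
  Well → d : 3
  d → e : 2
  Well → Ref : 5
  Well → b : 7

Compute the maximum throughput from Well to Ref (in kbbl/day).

Augment Well→Ref: bottleneck 5, flow now 5.
Augment Well→d→Ref: bottleneck 3, flow now 8.
Augment Well→b→d→Ref: bottleneck 3, flow now 11.
Augment Well→c→d→Ref: bottleneck 1, flow now 12.
No augmenting path remains; maximum flow = 12.
In the residual graph, reachable from Well: {Well, b, c, d, e}.
Min-cut edges: Well→Ref (5), d→Ref (7); capacity 5 + 7 = 12.
This cut is saturated, so no flow can exceed 12.

12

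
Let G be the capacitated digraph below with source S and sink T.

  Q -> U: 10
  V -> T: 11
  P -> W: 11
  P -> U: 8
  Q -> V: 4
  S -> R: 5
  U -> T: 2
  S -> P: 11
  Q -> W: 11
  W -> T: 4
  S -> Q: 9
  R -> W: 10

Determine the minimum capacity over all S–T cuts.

10

Augment S→P→U→T: bottleneck 2, flow now 2.
Augment S→P→W→T: bottleneck 4, flow now 6.
Augment S→Q→V→T: bottleneck 4, flow now 10.
No augmenting path remains; maximum flow = 10.
By max-flow min-cut, the minimum cut capacity equals the max flow.
In the residual graph, reachable from S: {S, P, Q, R, U, W}.
Min-cut edges: Q→V (4), U→T (2), W→T (4); capacity 4 + 2 + 4 = 10.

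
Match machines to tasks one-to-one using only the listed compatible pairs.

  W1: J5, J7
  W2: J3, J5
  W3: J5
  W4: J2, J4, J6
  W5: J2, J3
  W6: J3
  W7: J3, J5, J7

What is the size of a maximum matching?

Unit-capacity flow: source→left, listed edges, right→sink; max matching = max flow.
Augmenting path W1→J5 (+1); matched 1.
Augmenting path W2→J3 (+1); matched 2.
Augmenting path W4→J2 (+1); matched 3.
Augmenting path W7→J7 (+1); matched 4.
Augmenting path W5→J2→W4→J4 (+1); matched 5.
No augmenting path remains; maximum matching = 5.
König certificate: {W4, W5, J3, J5, J7} is a vertex cover of size 5 (every listed pair touches it), so no matching can be larger.

5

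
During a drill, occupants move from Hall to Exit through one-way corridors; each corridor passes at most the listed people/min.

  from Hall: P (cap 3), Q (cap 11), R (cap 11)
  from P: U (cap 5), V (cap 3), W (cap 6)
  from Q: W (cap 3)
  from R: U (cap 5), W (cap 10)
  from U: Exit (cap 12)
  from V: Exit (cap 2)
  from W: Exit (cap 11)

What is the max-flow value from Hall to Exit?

17

Augment Hall→P→U→Exit: bottleneck 3, flow now 3.
Augment Hall→Q→W→Exit: bottleneck 3, flow now 6.
Augment Hall→R→U→Exit: bottleneck 5, flow now 11.
Augment Hall→R→W→Exit: bottleneck 6, flow now 17.
No augmenting path remains; maximum flow = 17.
In the residual graph, reachable from Hall: {Hall, Q}.
Min-cut edges: Hall→P (3), Hall→R (11), Q→W (3); capacity 3 + 11 + 3 = 17.
This cut is saturated, so no flow can exceed 17.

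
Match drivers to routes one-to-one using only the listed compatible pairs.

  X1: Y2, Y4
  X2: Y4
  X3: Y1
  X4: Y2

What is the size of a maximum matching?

3

Unit-capacity flow: source→left, listed edges, right→sink; max matching = max flow.
Augmenting path X1→Y2 (+1); matched 1.
Augmenting path X2→Y4 (+1); matched 2.
Augmenting path X3→Y1 (+1); matched 3.
No augmenting path remains; maximum matching = 3.
König certificate: {X3, Y2, Y4} is a vertex cover of size 3 (every listed pair touches it), so no matching can be larger.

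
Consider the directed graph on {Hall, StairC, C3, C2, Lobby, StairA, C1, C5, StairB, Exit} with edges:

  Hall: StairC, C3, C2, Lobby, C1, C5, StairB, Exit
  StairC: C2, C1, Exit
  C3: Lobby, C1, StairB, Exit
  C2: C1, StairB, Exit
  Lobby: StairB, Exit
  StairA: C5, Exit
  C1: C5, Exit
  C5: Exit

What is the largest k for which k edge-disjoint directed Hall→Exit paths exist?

Assign every edge capacity 1; by Menger, the answer equals the max flow.
Path Hall→Exit (+1); total 1.
Path Hall→StairC→Exit (+1); total 2.
Path Hall→C3→Exit (+1); total 3.
Path Hall→C2→Exit (+1); total 4.
Path Hall→Lobby→Exit (+1); total 5.
Path Hall→C1→Exit (+1); total 6.
Path Hall→C5→Exit (+1); total 7.
No residual Hall→Exit path; max flow = 7.
Certifying cut of size 7: {Hall→C1, Hall→C2, Hall→C3, Hall→C5, Hall→Exit, Hall→Lobby, Hall→StairC}.

7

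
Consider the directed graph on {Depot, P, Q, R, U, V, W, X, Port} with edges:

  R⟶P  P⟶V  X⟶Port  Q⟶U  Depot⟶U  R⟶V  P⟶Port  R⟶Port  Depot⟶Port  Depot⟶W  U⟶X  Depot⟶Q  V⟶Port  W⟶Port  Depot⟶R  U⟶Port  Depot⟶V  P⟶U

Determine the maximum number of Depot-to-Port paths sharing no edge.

6

Assign every edge capacity 1; by Menger, the answer equals the max flow.
Path Depot→Port (+1); total 1.
Path Depot→R→Port (+1); total 2.
Path Depot→U→Port (+1); total 3.
Path Depot→V→Port (+1); total 4.
Path Depot→W→Port (+1); total 5.
Path Depot→Q→U→X→Port (+1); total 6.
No residual Depot→Port path; max flow = 6.
Certifying cut of size 6: {Depot→Port, Depot→Q, Depot→R, Depot→U, Depot→V, Depot→W}.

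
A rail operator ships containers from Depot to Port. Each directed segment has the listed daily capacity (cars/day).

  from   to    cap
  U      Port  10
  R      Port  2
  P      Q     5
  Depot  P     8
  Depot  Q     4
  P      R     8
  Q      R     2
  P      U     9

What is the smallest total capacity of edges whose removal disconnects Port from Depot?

Augment Depot→P→R→Port: bottleneck 2, flow now 2.
Augment Depot→P→U→Port: bottleneck 6, flow now 8.
Augment Depot→Q→R→P→U→Port: bottleneck 2, flow now 10. (uses reverse residual edge)
No augmenting path remains; maximum flow = 10.
By max-flow min-cut, the minimum cut capacity equals the max flow.
In the residual graph, reachable from Depot: {Depot, Q}.
Min-cut edges: Depot→P (8), Q→R (2); capacity 8 + 2 = 10.

10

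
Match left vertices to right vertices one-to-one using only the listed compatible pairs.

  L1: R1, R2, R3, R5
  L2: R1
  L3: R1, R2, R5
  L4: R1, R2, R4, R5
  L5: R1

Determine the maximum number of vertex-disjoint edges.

Unit-capacity flow: source→left, listed edges, right→sink; max matching = max flow.
Augmenting path L1→R1 (+1); matched 1.
Augmenting path L3→R2 (+1); matched 2.
Augmenting path L4→R4 (+1); matched 3.
Augmenting path L2→R1→L1→R3 (+1); matched 4.
No augmenting path remains; maximum matching = 4.
König certificate: {L1, L3, L4, R1} is a vertex cover of size 4 (every listed pair touches it), so no matching can be larger.

4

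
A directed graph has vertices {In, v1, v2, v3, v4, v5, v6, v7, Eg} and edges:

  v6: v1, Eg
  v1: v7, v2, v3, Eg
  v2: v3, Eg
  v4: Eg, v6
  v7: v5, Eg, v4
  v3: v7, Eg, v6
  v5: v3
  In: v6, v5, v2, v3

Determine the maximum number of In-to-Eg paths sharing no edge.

Assign every edge capacity 1; by Menger, the answer equals the max flow.
Path In→v2→Eg (+1); total 1.
Path In→v3→Eg (+1); total 2.
Path In→v6→Eg (+1); total 3.
Path In→v5→v3→v7→Eg (+1); total 4.
No residual In→Eg path; max flow = 4.
Certifying cut of size 4: {In→v2, In→v3, In→v5, In→v6}.

4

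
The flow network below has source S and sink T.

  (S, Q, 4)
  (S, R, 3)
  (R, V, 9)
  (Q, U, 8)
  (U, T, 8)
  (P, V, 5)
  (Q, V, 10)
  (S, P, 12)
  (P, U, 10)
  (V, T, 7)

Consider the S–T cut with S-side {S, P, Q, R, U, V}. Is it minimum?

Yes — it is a minimum cut (capacity 15).

Given cut capacity: 8 + 7 = 15.
Augment S→P→U→T: bottleneck 8, flow now 8.
Augment S→P→V→T: bottleneck 4, flow now 12.
Augment S→Q→V→T: bottleneck 3, flow now 15.
No augmenting path remains; maximum flow = 15.
Cut capacity 15 equals the max flow, so it is a minimum cut.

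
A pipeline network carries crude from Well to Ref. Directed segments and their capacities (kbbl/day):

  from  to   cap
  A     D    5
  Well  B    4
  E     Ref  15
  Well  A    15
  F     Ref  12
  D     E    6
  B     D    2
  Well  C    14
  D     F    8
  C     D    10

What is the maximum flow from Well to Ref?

Augment Well→A→D→E→Ref: bottleneck 5, flow now 5.
Augment Well→B→D→E→Ref: bottleneck 1, flow now 6.
Augment Well→B→D→F→Ref: bottleneck 1, flow now 7.
Augment Well→C→D→F→Ref: bottleneck 7, flow now 14.
No augmenting path remains; maximum flow = 14.
In the residual graph, reachable from Well: {Well, A, B, C, D}.
Min-cut edges: D→E (6), D→F (8); capacity 6 + 8 = 14.
This cut is saturated, so no flow can exceed 14.

14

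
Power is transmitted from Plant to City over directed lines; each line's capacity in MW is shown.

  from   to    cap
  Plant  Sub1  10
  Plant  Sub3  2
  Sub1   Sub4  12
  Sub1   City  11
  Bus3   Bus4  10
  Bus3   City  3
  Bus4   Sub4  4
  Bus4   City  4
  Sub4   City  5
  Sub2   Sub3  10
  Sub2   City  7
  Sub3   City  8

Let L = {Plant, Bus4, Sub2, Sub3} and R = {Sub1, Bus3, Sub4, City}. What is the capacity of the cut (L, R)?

Edges leaving {Plant, Bus4, Sub2, Sub3}: Plant→Sub1 (10), Bus4→Sub4 (4), Bus4→City (4), Sub2→City (7), Sub3→City (8).
Cut capacity = 10 + 4 + 4 + 7 + 8 = 33.

33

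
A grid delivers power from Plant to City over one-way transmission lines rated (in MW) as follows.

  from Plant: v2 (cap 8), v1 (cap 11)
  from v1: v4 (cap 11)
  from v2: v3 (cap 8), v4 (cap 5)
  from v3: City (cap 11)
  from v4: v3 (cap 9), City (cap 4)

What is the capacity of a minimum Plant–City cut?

Augment Plant→v1→v4→City: bottleneck 4, flow now 4.
Augment Plant→v2→v3→City: bottleneck 8, flow now 12.
Augment Plant→v1→v4→v3→City: bottleneck 3, flow now 15.
No augmenting path remains; maximum flow = 15.
By max-flow min-cut, the minimum cut capacity equals the max flow.
In the residual graph, reachable from Plant: {Plant, v1, v2, v3, v4}.
Min-cut edges: v3→City (11), v4→City (4); capacity 11 + 4 = 15.

15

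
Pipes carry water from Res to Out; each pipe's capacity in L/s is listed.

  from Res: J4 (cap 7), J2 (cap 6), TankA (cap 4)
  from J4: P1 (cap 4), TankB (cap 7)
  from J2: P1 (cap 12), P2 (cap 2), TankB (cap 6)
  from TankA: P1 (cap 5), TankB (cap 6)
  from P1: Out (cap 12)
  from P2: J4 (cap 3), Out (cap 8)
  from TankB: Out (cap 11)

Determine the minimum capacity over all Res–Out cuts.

17

Augment Res→J4→P1→Out: bottleneck 4, flow now 4.
Augment Res→J4→TankB→Out: bottleneck 3, flow now 7.
Augment Res→J2→P1→Out: bottleneck 6, flow now 13.
Augment Res→TankA→P1→Out: bottleneck 2, flow now 15.
Augment Res→TankA→TankB→Out: bottleneck 2, flow now 17.
No augmenting path remains; maximum flow = 17.
By max-flow min-cut, the minimum cut capacity equals the max flow.
In the residual graph, reachable from Res: {Res}.
Min-cut edges: Res→J4 (7), Res→J2 (6), Res→TankA (4); capacity 7 + 6 + 4 = 17.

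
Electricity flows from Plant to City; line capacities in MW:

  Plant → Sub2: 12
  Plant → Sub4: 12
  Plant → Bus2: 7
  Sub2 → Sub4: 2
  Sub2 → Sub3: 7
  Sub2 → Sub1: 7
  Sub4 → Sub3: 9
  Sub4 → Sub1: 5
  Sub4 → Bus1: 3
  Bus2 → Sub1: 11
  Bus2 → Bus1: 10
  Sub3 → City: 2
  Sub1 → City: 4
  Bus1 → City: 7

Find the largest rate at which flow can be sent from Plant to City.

Augment Plant→Sub2→Sub3→City: bottleneck 2, flow now 2.
Augment Plant→Sub2→Sub1→City: bottleneck 4, flow now 6.
Augment Plant→Sub4→Bus1→City: bottleneck 3, flow now 9.
Augment Plant→Bus2→Bus1→City: bottleneck 4, flow now 13.
No augmenting path remains; maximum flow = 13.
In the residual graph, reachable from Plant: {Plant, Sub2, Sub4, Bus2, Sub3, Sub1, Bus1}.
Min-cut edges: Sub3→City (2), Sub1→City (4), Bus1→City (7); capacity 2 + 4 + 7 = 13.
This cut is saturated, so no flow can exceed 13.

13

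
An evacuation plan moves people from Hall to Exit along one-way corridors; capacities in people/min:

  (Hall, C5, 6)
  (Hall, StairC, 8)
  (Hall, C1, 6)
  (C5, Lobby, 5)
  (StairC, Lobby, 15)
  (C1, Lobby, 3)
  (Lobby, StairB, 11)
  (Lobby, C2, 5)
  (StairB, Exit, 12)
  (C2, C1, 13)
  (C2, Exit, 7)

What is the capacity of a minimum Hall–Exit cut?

Augment Hall→C5→Lobby→StairB→Exit: bottleneck 5, flow now 5.
Augment Hall→StairC→Lobby→StairB→Exit: bottleneck 6, flow now 11.
Augment Hall→StairC→Lobby→C2→Exit: bottleneck 2, flow now 13.
Augment Hall→C1→Lobby→C2→Exit: bottleneck 3, flow now 16.
No augmenting path remains; maximum flow = 16.
By max-flow min-cut, the minimum cut capacity equals the max flow.
In the residual graph, reachable from Hall: {Hall, C5, C1}.
Min-cut edges: Hall→StairC (8), C5→Lobby (5), C1→Lobby (3); capacity 8 + 5 + 3 = 16.

16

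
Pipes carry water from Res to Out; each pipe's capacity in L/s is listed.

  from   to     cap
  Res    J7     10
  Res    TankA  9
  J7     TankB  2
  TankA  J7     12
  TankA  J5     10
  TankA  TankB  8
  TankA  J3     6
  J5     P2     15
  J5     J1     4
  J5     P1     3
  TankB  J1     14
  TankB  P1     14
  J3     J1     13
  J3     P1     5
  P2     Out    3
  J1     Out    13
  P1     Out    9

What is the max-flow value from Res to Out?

Augment Res→J7→TankB→J1→Out: bottleneck 2, flow now 2.
Augment Res→TankA→J5→P2→Out: bottleneck 3, flow now 5.
Augment Res→TankA→J5→J1→Out: bottleneck 4, flow now 9.
Augment Res→TankA→J5→P1→Out: bottleneck 2, flow now 11.
No augmenting path remains; maximum flow = 11.
In the residual graph, reachable from Res: {Res, J7}.
Min-cut edges: Res→TankA (9), J7→TankB (2); capacity 9 + 2 = 11.
This cut is saturated, so no flow can exceed 11.

11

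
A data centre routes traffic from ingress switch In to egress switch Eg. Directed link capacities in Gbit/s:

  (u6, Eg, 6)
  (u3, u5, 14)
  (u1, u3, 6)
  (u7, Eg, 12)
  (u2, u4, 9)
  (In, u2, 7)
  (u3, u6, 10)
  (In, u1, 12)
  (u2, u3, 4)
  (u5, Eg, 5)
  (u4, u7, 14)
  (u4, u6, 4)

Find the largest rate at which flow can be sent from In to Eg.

13

Augment In→u1→u3→u5→Eg: bottleneck 5, flow now 5.
Augment In→u1→u3→u6→Eg: bottleneck 1, flow now 6.
Augment In→u2→u3→u6→Eg: bottleneck 4, flow now 10.
Augment In→u2→u4→u6→Eg: bottleneck 1, flow now 11.
Augment In→u2→u4→u7→Eg: bottleneck 2, flow now 13.
No augmenting path remains; maximum flow = 13.
In the residual graph, reachable from In: {In, u1}.
Min-cut edges: In→u2 (7), u1→u3 (6); capacity 7 + 6 = 13.
This cut is saturated, so no flow can exceed 13.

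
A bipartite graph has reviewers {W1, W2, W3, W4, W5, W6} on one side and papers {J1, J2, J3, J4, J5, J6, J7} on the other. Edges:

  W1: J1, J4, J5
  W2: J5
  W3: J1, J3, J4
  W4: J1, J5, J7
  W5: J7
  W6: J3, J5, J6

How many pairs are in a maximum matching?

6

Unit-capacity flow: source→left, listed edges, right→sink; max matching = max flow.
Augmenting path W1→J1 (+1); matched 1.
Augmenting path W2→J5 (+1); matched 2.
Augmenting path W3→J3 (+1); matched 3.
Augmenting path W4→J7 (+1); matched 4.
Augmenting path W6→J6 (+1); matched 5.
Augmenting path W5→J7→W4→J1→W1→J4 (+1); matched 6.
No augmenting path remains; maximum matching = 6.
König certificate: {W1, W2, W3, W4, W5, W6} is a vertex cover of size 6 (every listed pair touches it), so no matching can be larger.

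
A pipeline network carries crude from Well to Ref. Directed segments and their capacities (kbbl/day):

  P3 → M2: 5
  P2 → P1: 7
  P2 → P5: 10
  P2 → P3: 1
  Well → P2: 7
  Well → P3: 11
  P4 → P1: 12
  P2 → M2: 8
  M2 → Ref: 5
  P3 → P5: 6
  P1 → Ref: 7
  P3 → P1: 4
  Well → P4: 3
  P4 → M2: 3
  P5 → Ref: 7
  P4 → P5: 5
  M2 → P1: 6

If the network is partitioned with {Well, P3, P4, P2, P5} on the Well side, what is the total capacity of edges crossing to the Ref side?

Edges leaving {Well, P3, P4, P2, P5}: P3→M2 (5), P3→P1 (4), P4→M2 (3), P4→P1 (12), P2→M2 (8), P2→P1 (7), P5→Ref (7).
Cut capacity = 5 + 4 + 3 + 12 + 8 + 7 + 7 = 46.

46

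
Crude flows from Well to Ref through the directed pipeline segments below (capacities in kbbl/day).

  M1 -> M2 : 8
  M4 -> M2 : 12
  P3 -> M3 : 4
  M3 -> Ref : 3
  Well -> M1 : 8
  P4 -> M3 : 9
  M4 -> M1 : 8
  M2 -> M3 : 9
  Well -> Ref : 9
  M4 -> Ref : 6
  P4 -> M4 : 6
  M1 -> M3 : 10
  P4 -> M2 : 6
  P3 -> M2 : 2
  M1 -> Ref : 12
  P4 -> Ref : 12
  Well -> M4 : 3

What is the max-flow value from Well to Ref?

20

Augment Well→Ref: bottleneck 9, flow now 9.
Augment Well→M4→Ref: bottleneck 3, flow now 12.
Augment Well→M1→Ref: bottleneck 8, flow now 20.
No augmenting path remains; maximum flow = 20.
In the residual graph, reachable from Well: {Well}.
Min-cut edges: Well→M4 (3), Well→M1 (8), Well→Ref (9); capacity 3 + 8 + 9 = 20.
This cut is saturated, so no flow can exceed 20.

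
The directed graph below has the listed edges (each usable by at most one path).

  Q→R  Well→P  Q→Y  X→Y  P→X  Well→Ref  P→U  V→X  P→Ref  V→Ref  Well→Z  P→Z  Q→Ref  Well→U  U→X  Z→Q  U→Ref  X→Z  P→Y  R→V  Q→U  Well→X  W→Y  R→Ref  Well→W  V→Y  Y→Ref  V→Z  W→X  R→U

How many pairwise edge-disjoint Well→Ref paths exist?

5

Assign every edge capacity 1; by Menger, the answer equals the max flow.
Path Well→Ref (+1); total 1.
Path Well→P→Ref (+1); total 2.
Path Well→U→Ref (+1); total 3.
Path Well→W→Y→Ref (+1); total 4.
Path Well→Z→Q→Ref (+1); total 5.
No residual Well→Ref path; max flow = 5.
Certifying cut of size 5: {Well→P, Well→Ref, Well→U, Y→Ref, Z→Q}.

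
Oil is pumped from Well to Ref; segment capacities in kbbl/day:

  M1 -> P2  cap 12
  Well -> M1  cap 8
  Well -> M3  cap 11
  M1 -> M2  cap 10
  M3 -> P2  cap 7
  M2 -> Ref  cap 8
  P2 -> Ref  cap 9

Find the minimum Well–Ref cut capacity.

Augment Well→M1→P2→Ref: bottleneck 8, flow now 8.
Augment Well→M3→P2→Ref: bottleneck 1, flow now 9.
Augment Well→M3→P2→M1→M2→Ref: bottleneck 6, flow now 15. (uses reverse residual edge)
No augmenting path remains; maximum flow = 15.
By max-flow min-cut, the minimum cut capacity equals the max flow.
In the residual graph, reachable from Well: {Well, M3}.
Min-cut edges: Well→M1 (8), M3→P2 (7); capacity 8 + 7 = 15.

15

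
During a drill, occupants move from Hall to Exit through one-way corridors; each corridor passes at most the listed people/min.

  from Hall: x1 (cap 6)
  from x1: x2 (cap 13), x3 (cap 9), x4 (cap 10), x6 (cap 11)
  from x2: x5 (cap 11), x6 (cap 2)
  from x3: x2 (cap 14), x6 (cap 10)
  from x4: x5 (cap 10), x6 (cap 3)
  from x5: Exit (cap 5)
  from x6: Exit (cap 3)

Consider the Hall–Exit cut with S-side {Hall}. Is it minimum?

Given cut capacity: 6 = 6.
Augment Hall→x1→x6→Exit: bottleneck 3, flow now 3.
Augment Hall→x1→x2→x5→Exit: bottleneck 3, flow now 6.
No augmenting path remains; maximum flow = 6.
Cut capacity 6 equals the max flow, so it is a minimum cut.

Yes — it is a minimum cut (capacity 6).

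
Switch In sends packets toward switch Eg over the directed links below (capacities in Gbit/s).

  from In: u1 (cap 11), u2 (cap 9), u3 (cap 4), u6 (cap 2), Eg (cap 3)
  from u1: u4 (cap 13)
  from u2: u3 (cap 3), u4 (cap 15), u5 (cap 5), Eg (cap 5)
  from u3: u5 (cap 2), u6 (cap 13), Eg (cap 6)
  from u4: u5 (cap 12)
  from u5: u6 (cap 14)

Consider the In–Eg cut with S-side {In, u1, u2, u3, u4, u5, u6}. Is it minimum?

Given cut capacity: 3 + 5 + 6 = 14.
Augment In→Eg: bottleneck 3, flow now 3.
Augment In→u2→Eg: bottleneck 5, flow now 8.
Augment In→u3→Eg: bottleneck 4, flow now 12.
Augment In→u2→u3→Eg: bottleneck 2, flow now 14.
No augmenting path remains; maximum flow = 14.
Cut capacity 14 equals the max flow, so it is a minimum cut.

Yes — it is a minimum cut (capacity 14).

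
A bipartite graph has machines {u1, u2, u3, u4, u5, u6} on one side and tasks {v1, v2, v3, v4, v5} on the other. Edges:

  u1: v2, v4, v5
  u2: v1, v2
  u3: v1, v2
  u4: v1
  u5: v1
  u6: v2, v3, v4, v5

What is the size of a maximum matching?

Unit-capacity flow: source→left, listed edges, right→sink; max matching = max flow.
Augmenting path u1→v2 (+1); matched 1.
Augmenting path u2→v1 (+1); matched 2.
Augmenting path u6→v3 (+1); matched 3.
Augmenting path u3→v2→u1→v4 (+1); matched 4.
No augmenting path remains; maximum matching = 4.
König certificate: {u1, u6, v1, v2} is a vertex cover of size 4 (every listed pair touches it), so no matching can be larger.

4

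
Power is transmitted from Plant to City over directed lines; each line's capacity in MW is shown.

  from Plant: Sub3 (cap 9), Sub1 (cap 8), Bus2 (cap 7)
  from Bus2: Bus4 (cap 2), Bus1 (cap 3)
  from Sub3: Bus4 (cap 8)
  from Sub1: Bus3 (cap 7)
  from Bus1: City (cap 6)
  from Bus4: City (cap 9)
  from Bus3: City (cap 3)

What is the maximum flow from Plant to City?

Augment Plant→Bus2→Bus1→City: bottleneck 3, flow now 3.
Augment Plant→Bus2→Bus4→City: bottleneck 2, flow now 5.
Augment Plant→Sub3→Bus4→City: bottleneck 7, flow now 12.
Augment Plant→Sub1→Bus3→City: bottleneck 3, flow now 15.
No augmenting path remains; maximum flow = 15.
In the residual graph, reachable from Plant: {Plant, Bus2, Sub3, Sub1, Bus4, Bus3}.
Min-cut edges: Bus2→Bus1 (3), Bus4→City (9), Bus3→City (3); capacity 3 + 9 + 3 = 15.
This cut is saturated, so no flow can exceed 15.

15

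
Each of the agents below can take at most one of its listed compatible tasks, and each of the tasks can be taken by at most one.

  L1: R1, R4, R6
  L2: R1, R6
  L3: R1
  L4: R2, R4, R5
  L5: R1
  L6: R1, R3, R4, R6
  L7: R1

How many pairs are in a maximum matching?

Unit-capacity flow: source→left, listed edges, right→sink; max matching = max flow.
Augmenting path L1→R1 (+1); matched 1.
Augmenting path L2→R6 (+1); matched 2.
Augmenting path L4→R2 (+1); matched 3.
Augmenting path L6→R3 (+1); matched 4.
Augmenting path L3→R1→L1→R4 (+1); matched 5.
No augmenting path remains; maximum matching = 5.
König certificate: {L1, L2, L4, L6, R1} is a vertex cover of size 5 (every listed pair touches it), so no matching can be larger.

5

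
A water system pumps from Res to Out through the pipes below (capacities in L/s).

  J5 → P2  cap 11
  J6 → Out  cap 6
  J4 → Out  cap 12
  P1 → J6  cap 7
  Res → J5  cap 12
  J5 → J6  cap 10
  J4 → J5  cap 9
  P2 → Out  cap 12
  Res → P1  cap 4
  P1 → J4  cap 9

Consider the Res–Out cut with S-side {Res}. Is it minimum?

Given cut capacity: 12 + 4 = 16.
Augment Res→J5→P2→Out: bottleneck 11, flow now 11.
Augment Res→J5→J6→Out: bottleneck 1, flow now 12.
Augment Res→P1→J4→Out: bottleneck 4, flow now 16.
No augmenting path remains; maximum flow = 16.
Cut capacity 16 equals the max flow, so it is a minimum cut.

Yes — it is a minimum cut (capacity 16).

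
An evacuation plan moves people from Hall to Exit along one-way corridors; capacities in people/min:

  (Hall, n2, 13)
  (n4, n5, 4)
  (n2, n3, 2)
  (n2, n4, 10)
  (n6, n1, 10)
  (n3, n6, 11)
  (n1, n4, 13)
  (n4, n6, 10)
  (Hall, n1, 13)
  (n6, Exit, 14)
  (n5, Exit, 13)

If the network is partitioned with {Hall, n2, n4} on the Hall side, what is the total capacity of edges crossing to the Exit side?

Edges leaving {Hall, n2, n4}: Hall→n1 (13), n2→n3 (2), n4→n5 (4), n4→n6 (10).
Cut capacity = 13 + 2 + 4 + 10 = 29.

29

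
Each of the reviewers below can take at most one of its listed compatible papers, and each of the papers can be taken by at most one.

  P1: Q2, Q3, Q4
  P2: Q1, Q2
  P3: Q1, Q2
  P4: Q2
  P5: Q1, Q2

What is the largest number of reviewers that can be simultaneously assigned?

Unit-capacity flow: source→left, listed edges, right→sink; max matching = max flow.
Augmenting path P1→Q2 (+1); matched 1.
Augmenting path P2→Q1 (+1); matched 2.
Augmenting path P3→Q2→P1→Q3 (+1); matched 3.
No augmenting path remains; maximum matching = 3.
König certificate: {P1, Q1, Q2} is a vertex cover of size 3 (every listed pair touches it), so no matching can be larger.

3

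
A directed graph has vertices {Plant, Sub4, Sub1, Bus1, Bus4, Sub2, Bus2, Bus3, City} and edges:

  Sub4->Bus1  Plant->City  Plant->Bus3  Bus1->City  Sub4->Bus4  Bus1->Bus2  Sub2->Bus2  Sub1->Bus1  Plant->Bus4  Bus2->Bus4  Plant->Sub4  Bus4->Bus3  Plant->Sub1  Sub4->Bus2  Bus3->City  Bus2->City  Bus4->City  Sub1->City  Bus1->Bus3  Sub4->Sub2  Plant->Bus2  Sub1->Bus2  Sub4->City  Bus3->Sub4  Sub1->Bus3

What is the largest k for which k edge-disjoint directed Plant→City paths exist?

Assign every edge capacity 1; by Menger, the answer equals the max flow.
Path Plant→City (+1); total 1.
Path Plant→Sub4→City (+1); total 2.
Path Plant→Sub1→City (+1); total 3.
Path Plant→Bus4→City (+1); total 4.
Path Plant→Bus2→City (+1); total 5.
Path Plant→Bus3→City (+1); total 6.
No residual Plant→City path; max flow = 6.
Certifying cut of size 6: {Plant→Bus2, Plant→Bus3, Plant→Bus4, Plant→City, Plant→Sub1, Plant→Sub4}.

6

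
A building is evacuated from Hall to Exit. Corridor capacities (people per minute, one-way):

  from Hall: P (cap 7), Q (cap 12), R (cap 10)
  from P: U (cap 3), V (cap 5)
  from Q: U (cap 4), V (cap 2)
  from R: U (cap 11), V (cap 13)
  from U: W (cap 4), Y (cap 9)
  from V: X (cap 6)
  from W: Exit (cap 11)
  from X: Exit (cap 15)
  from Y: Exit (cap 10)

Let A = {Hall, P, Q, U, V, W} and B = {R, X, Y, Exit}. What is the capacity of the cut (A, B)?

Edges leaving {Hall, P, Q, U, V, W}: Hall→R (10), U→Y (9), V→X (6), W→Exit (11).
Cut capacity = 10 + 9 + 6 + 11 = 36.

36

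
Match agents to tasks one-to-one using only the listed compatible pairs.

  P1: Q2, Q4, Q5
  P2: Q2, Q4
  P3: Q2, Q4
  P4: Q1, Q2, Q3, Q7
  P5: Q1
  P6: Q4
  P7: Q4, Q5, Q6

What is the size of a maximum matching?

Unit-capacity flow: source→left, listed edges, right→sink; max matching = max flow.
Augmenting path P1→Q2 (+1); matched 1.
Augmenting path P2→Q4 (+1); matched 2.
Augmenting path P4→Q1 (+1); matched 3.
Augmenting path P7→Q5 (+1); matched 4.
Augmenting path P5→Q1→P4→Q3 (+1); matched 5.
Augmenting path P3→Q2→P1→Q5→P7→Q6 (+1); matched 6.
No augmenting path remains; maximum matching = 6.
König certificate: {P1, P4, P5, P7, Q2, Q4} is a vertex cover of size 6 (every listed pair touches it), so no matching can be larger.

6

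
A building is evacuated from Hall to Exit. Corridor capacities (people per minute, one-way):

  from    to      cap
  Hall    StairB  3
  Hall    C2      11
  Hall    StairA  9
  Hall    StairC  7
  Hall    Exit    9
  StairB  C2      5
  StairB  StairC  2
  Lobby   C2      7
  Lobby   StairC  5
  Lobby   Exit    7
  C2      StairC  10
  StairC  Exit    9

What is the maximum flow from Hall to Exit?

Augment Hall→Exit: bottleneck 9, flow now 9.
Augment Hall→StairC→Exit: bottleneck 7, flow now 16.
Augment Hall→StairB→StairC→Exit: bottleneck 2, flow now 18.
No augmenting path remains; maximum flow = 18.
In the residual graph, reachable from Hall: {Hall, StairB, C2, StairA, StairC}.
Min-cut edges: Hall→Exit (9), StairC→Exit (9); capacity 9 + 9 = 18.
This cut is saturated, so no flow can exceed 18.

18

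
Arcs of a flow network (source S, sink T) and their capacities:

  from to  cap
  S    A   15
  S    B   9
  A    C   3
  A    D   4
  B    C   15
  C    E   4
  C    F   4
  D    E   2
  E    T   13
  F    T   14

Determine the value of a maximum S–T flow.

10

Augment S→A→C→E→T: bottleneck 3, flow now 3.
Augment S→A→D→E→T: bottleneck 2, flow now 5.
Augment S→B→C→E→T: bottleneck 1, flow now 6.
Augment S→B→C→F→T: bottleneck 4, flow now 10.
No augmenting path remains; maximum flow = 10.
In the residual graph, reachable from S: {S, A, B, C, D}.
Min-cut edges: C→E (4), C→F (4), D→E (2); capacity 4 + 4 + 2 = 10.
This cut is saturated, so no flow can exceed 10.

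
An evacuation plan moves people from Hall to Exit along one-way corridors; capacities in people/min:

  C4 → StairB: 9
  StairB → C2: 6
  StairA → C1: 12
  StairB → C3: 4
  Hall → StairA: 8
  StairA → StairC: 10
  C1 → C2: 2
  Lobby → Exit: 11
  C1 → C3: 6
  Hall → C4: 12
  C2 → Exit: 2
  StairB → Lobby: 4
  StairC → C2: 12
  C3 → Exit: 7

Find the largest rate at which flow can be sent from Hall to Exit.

13

Augment Hall→StairA→StairC→C2→Exit: bottleneck 2, flow now 2.
Augment Hall→StairA→C1→C3→Exit: bottleneck 6, flow now 8.
Augment Hall→C4→StairB→C3→Exit: bottleneck 1, flow now 9.
Augment Hall→C4→StairB→Lobby→Exit: bottleneck 4, flow now 13.
No augmenting path remains; maximum flow = 13.
In the residual graph, reachable from Hall: {Hall, StairA, C4, StairB, StairC, C1, C3, C2}.
Min-cut edges: StairB→Lobby (4), C3→Exit (7), C2→Exit (2); capacity 4 + 7 + 2 = 13.
This cut is saturated, so no flow can exceed 13.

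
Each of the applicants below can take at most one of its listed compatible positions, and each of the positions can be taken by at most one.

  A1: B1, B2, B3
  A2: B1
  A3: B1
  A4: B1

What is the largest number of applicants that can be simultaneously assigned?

2

Unit-capacity flow: source→left, listed edges, right→sink; max matching = max flow.
Augmenting path A1→B1 (+1); matched 1.
Augmenting path A2→B1→A1→B2 (+1); matched 2.
No augmenting path remains; maximum matching = 2.
König certificate: {A1, B1} is a vertex cover of size 2 (every listed pair touches it), so no matching can be larger.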